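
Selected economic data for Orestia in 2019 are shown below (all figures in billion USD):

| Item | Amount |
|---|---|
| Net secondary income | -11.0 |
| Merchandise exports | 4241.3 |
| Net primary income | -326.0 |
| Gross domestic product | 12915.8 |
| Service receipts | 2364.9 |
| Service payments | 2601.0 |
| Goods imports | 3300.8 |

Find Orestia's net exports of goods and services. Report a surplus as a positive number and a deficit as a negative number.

704.4

Goods balance = 4241.3 - 3300.8 = 940.5
Services balance = 2364.9 - 2601.0 = -236.1
Trade balance (goods + services) = 940.5 + (-236.1) = 704.4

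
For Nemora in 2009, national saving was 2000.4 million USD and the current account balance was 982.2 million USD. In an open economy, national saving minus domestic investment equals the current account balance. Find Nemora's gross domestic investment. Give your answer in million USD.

1018.2

S - I = CA (net lending to the rest of the world).
I = S - CA = 2000.4 - 982.2 = 1018.2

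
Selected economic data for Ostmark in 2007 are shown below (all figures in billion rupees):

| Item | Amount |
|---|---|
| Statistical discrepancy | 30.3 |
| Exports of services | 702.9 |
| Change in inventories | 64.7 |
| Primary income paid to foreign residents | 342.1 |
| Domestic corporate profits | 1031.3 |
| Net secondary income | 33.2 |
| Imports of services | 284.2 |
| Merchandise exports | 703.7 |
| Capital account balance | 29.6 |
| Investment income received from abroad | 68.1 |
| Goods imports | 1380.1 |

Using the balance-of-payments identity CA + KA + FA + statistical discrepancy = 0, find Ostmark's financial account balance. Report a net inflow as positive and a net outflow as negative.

438.6

Goods balance = 703.7 - 1380.1 = -676.4
Services balance = 702.9 - 284.2 = 418.7
Trade balance (goods + services) = -676.4 + 418.7 = -257.7
Net primary income = 68.1 - 342.1 = -274.0
Net secondary income = 33.2
Current account = -257.7 + (-274.0) + 33.2 = -498.5
Financial account = -(-498.5 + 29.6 + 30.3) = 438.6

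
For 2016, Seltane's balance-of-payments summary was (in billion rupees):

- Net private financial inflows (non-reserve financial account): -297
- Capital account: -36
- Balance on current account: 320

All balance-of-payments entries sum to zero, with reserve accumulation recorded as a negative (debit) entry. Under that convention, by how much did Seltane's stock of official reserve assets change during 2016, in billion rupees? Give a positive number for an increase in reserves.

-13

Official reserve transactions balance = -(320 + (-36) + (-297)) = 13
An accumulation of reserves is recorded as a debit (negative entry), so the change in the stock of reserves is the negative of that balance.
Change in official reserves = -(13) = -13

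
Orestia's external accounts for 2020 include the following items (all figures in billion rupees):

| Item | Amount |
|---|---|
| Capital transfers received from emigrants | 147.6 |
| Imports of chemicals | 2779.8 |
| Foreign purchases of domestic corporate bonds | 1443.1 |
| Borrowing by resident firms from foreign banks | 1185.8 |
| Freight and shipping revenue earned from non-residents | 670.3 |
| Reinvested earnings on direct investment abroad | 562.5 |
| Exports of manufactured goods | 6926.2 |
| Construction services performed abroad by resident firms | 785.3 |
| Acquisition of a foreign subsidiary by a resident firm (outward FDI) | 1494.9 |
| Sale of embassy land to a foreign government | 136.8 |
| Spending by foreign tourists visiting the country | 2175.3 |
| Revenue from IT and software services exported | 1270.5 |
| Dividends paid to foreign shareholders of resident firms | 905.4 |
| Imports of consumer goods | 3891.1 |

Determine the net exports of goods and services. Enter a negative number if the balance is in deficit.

5156.7

Goods: -2779.8 + 6926.2 - 3891.1 = 255.3
Services: 785.3 + 2175.3 + 670.3 + 1270.5 = 4901.4
Trade balance = 255.3 + 4901.4 = 5156.7
(Excluded from the trade balance — capital account: capital transfers received from emigrants 147.6, sale of embassy land to a foreign government 136.8; financial account: foreign purchases of domestic corporate bonds 1443.1, borrowing by resident firms from foreign banks 1185.8, acquisition of a foreign subsidiary by a resident firm (outward FDI) 1494.9; primary income: reinvested earnings on direct investment abroad 562.5, dividends paid to foreign shareholders of resident firms 905.4.)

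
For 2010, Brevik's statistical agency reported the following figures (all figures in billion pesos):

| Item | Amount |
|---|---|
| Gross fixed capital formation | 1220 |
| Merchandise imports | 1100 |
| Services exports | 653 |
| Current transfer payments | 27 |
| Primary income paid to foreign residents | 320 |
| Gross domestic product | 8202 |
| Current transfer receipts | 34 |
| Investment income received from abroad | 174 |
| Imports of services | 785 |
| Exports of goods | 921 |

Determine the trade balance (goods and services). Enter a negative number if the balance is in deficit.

Goods balance = 921 - 1100 = -179
Services balance = 653 - 785 = -132
Trade balance (goods + services) = -179 + (-132) = -311

-311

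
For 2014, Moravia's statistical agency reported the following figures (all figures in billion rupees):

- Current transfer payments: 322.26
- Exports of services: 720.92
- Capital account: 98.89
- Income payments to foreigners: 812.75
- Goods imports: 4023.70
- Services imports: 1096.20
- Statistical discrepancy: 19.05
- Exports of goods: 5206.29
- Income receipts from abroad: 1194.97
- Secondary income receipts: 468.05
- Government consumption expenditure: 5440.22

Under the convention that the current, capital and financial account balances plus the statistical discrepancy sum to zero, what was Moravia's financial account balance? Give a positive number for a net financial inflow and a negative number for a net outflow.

Goods balance = 5206.29 - 4023.70 = 1182.59
Services balance = 720.92 - 1096.20 = -375.28
Trade balance (goods + services) = 1182.59 + (-375.28) = 807.31
Net primary income = 1194.97 - 812.75 = 382.22
Net secondary income = 468.05 - 322.26 = 145.79
Current account = 807.31 + 382.22 + 145.79 = 1335.32
Financial account = -(1335.32 + 98.89 + 19.05) = -1453.26

-1453.26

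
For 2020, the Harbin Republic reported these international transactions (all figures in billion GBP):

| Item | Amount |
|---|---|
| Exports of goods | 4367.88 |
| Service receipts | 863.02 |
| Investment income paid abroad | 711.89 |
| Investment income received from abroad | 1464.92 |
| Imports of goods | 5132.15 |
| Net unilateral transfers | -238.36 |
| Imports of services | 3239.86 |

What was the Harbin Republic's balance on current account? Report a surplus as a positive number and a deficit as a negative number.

Goods balance = 4367.88 - 5132.15 = -764.27
Services balance = 863.02 - 3239.86 = -2376.84
Trade balance (goods + services) = -764.27 + (-2376.84) = -3141.11
Net primary income = 1464.92 - 711.89 = 753.03
Net secondary income = -238.36
Current account = -3141.11 + 753.03 + (-238.36) = -2626.44

-2626.44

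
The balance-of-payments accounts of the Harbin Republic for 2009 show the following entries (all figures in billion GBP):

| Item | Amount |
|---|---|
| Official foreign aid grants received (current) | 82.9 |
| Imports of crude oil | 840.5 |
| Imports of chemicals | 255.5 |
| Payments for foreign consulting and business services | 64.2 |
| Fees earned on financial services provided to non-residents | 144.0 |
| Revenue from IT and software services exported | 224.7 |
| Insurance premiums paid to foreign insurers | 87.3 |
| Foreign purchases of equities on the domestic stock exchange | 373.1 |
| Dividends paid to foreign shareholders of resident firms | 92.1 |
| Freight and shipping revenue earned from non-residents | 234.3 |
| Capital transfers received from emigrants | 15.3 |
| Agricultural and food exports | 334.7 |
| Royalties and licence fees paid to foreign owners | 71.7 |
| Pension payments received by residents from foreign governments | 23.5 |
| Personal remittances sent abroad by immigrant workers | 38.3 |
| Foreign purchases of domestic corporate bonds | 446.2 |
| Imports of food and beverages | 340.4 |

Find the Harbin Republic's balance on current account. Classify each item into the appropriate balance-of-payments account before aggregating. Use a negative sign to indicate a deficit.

-745.9

Goods: -840.5 - 255.5 + 334.7 - 340.4 = -1101.7
Services: 234.3 - 71.7 - 64.2 - 87.3 + 144.0 + 224.7 = 379.8
Primary income: -92.1
Secondary income: 23.5 + 82.9 - 38.3 = 68.1
Current account = (-1101.7) + 379.8 + (-92.1) + 68.1 = -745.9
(Excluded from the current account — financial account: foreign purchases of equities on the domestic stock exchange 373.1, foreign purchases of domestic corporate bonds 446.2; capital account: capital transfers received from emigrants 15.3.)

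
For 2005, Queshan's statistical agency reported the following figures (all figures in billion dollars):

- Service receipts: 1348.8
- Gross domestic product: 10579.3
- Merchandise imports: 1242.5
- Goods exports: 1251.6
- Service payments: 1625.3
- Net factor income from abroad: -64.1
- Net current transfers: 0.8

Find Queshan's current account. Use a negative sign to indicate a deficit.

Goods balance = 1251.6 - 1242.5 = 9.1
Services balance = 1348.8 - 1625.3 = -276.5
Trade balance (goods + services) = 9.1 + (-276.5) = -267.4
Net primary income = -64.1
Net secondary income = 0.8
Current account = -267.4 + (-64.1) + 0.8 = -330.7

-330.7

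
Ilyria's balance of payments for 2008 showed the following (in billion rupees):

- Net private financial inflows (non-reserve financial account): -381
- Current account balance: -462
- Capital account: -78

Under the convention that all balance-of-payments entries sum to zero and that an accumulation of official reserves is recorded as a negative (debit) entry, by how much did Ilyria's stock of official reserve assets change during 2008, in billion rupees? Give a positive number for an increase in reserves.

Official reserve transactions balance = -((-462) + (-78) + (-381)) = 921
An accumulation of reserves is recorded as a debit (negative entry), so the change in the stock of reserves is the negative of that balance.
Change in official reserves = -(921) = -921

-921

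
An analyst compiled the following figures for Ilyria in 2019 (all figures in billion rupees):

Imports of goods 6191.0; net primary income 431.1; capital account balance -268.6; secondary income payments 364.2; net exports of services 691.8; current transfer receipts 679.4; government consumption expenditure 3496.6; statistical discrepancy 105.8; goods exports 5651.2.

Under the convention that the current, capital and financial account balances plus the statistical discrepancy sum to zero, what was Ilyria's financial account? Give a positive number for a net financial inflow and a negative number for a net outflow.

Goods balance = 5651.2 - 6191.0 = -539.8
Services balance = 691.8
Trade balance (goods + services) = -539.8 + 691.8 = 152.0
Net primary income = 431.1
Net secondary income = 679.4 - 364.2 = 315.2
Current account = 152.0 + 431.1 + 315.2 = 898.3
Financial account = -(898.3 + (-268.6) + 105.8) = -735.5

-735.5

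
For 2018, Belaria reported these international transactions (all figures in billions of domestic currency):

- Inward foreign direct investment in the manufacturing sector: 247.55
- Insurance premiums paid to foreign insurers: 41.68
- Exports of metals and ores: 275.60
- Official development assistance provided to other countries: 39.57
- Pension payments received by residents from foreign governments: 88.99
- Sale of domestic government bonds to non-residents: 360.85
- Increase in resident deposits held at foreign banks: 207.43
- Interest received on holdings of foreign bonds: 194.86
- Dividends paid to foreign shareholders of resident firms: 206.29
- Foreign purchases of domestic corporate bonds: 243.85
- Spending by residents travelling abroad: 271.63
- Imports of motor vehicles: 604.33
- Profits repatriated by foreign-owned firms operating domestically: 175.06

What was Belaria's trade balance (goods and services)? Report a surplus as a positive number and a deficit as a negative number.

-642.04

Goods: 275.60 - 604.33 = -328.73
Services: -41.68 - 271.63 = -313.31
Trade balance = -328.73 + (-313.31) = -642.04
(Excluded from the trade balance — financial account: inward foreign direct investment in the manufacturing sector 247.55, sale of domestic government bonds to non-residents 360.85, increase in resident deposits held at foreign banks 207.43, foreign purchases of domestic corporate bonds 243.85; secondary income: official development assistance provided to other countries 39.57, pension payments received by residents from foreign governments 88.99; primary income: interest received on holdings of foreign bonds 194.86, dividends paid to foreign shareholders of resident firms 206.29, profits repatriated by foreign-owned firms operating domestically 175.06.)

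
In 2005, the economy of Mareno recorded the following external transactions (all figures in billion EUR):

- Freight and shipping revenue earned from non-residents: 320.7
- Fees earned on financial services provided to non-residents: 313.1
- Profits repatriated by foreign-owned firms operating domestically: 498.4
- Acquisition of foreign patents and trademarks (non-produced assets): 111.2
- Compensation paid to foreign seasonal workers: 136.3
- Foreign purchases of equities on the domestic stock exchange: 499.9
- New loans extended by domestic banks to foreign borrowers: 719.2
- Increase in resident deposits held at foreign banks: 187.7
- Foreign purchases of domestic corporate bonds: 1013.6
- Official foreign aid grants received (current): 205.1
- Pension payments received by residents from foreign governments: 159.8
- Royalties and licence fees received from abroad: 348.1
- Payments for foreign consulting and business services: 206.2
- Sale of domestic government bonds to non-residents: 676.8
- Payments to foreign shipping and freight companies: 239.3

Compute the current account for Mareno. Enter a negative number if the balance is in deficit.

Services: -239.3 - 206.2 + 320.7 + 313.1 + 348.1 = 536.4
Primary income: -136.3 - 498.4 = -634.7
Secondary income: 159.8 + 205.1 = 364.9
Current account = 536.4 + (-634.7) + 364.9 = 266.6
(Excluded from the current account — capital account: acquisition of foreign patents and trademarks (non-produced assets) 111.2; financial account: foreign purchases of equities on the domestic stock exchange 499.9, new loans extended by domestic banks to foreign borrowers 719.2, increase in resident deposits held at foreign banks 187.7, foreign purchases of domestic corporate bonds 1013.6, sale of domestic government bonds to non-residents 676.8.)

266.6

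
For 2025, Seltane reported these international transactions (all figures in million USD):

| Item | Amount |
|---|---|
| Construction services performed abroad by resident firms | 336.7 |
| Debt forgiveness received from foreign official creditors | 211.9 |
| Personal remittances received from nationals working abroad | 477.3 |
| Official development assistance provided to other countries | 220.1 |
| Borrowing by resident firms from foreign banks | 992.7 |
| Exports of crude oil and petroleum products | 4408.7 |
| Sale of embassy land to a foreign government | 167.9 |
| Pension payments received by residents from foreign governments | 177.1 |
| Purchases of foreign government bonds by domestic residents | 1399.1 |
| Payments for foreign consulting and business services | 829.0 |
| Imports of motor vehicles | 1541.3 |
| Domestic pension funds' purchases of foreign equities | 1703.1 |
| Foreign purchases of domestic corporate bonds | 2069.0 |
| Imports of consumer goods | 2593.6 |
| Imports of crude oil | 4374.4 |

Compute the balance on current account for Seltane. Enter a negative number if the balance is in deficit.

-4158.6

Goods: 4408.7 - 1541.3 - 4374.4 - 2593.6 = -4100.6
Services: -829.0 + 336.7 = -492.3
Secondary income: 477.3 - 220.1 + 177.1 = 434.3
Current account = (-4100.6) + (-492.3) + 434.3 = -4158.6
(Excluded from the current account — capital account: debt forgiveness received from foreign official creditors 211.9, sale of embassy land to a foreign government 167.9; financial account: borrowing by resident firms from foreign banks 992.7, purchases of foreign government bonds by domestic residents 1399.1, domestic pension funds' purchases of foreign equities 1703.1, foreign purchases of domestic corporate bonds 2069.0.)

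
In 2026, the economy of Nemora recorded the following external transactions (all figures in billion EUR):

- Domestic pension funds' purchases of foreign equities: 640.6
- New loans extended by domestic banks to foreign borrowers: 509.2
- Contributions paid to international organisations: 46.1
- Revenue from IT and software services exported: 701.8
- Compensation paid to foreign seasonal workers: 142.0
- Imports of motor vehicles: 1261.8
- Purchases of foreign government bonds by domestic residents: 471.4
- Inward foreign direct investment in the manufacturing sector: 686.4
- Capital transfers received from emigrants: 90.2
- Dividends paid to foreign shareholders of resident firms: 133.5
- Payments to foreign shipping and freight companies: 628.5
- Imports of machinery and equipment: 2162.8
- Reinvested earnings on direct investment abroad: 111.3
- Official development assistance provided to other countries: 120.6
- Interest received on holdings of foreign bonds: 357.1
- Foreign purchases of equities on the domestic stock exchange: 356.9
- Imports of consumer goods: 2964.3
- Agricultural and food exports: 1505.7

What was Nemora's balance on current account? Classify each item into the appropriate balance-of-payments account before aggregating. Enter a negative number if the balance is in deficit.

-4783.7

Goods: -1261.8 - 2162.8 + 1505.7 - 2964.3 = -4883.2
Services: 701.8 - 628.5 = 73.3
Primary income: 357.1 + 111.3 - 142.0 - 133.5 = 192.9
Secondary income: -120.6 - 46.1 = -166.7
Current account = (-4883.2) + 73.3 + 192.9 + (-166.7) = -4783.7
(Excluded from the current account — financial account: domestic pension funds' purchases of foreign equities 640.6, new loans extended by domestic banks to foreign borrowers 509.2, purchases of foreign government bonds by domestic residents 471.4, inward foreign direct investment in the manufacturing sector 686.4, foreign purchases of equities on the domestic stock exchange 356.9; capital account: capital transfers received from emigrants 90.2.)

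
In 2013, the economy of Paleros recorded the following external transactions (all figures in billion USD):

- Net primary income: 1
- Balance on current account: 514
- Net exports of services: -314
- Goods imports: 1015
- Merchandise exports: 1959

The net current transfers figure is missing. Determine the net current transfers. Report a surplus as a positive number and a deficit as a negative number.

Current account = goods balance + services balance + net primary income + net secondary income
Sum of the known components = 631
Net current transfers = CA - (known components) = 514 - 631 = -117

-117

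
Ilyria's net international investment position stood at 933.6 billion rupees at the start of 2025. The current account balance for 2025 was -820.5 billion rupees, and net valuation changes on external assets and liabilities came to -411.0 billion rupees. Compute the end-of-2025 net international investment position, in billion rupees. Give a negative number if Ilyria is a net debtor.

Change in NIIP = current account + net valuation change = -820.5 + (-411.0) = -1231.5
End-of-year NIIP = 933.6 + (-1231.5) = -297.9

-297.9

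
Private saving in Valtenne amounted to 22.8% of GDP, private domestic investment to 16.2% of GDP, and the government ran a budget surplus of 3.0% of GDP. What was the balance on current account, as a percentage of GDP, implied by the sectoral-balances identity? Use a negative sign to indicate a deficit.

By the sectoral-balances identity, CA = (S_private - I) + (T - G).
Private balance = 22.8 - 16.2 = 6.6
Government balance (T - G) = 3.0
CA = 6.6 + 3.0 = 9.6

9.6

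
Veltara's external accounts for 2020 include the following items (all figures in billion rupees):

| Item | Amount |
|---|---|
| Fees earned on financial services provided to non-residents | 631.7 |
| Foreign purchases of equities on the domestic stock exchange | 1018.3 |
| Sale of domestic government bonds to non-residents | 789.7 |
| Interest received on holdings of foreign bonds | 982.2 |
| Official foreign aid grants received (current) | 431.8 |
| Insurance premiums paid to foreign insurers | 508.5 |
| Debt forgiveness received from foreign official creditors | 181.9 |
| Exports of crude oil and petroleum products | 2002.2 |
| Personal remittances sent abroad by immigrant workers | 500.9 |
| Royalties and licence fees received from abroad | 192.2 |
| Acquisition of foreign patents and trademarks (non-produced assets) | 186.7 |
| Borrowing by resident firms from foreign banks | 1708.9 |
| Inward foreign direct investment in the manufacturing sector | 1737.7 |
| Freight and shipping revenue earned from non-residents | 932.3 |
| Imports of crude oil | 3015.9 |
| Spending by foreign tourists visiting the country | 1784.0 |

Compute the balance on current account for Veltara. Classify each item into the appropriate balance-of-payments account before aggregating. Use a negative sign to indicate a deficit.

2931.1

Goods: 2002.2 - 3015.9 = -1013.7
Services: -508.5 + 932.3 + 631.7 + 1784.0 + 192.2 = 3031.7
Primary income: 982.2
Secondary income: 431.8 - 500.9 = -69.1
Current account = (-1013.7) + 3031.7 + 982.2 + (-69.1) = 2931.1
(Excluded from the current account — financial account: foreign purchases of equities on the domestic stock exchange 1018.3, sale of domestic government bonds to non-residents 789.7, borrowing by resident firms from foreign banks 1708.9, inward foreign direct investment in the manufacturing sector 1737.7; capital account: debt forgiveness received from foreign official creditors 181.9, acquisition of foreign patents and trademarks (non-produced assets) 186.7.)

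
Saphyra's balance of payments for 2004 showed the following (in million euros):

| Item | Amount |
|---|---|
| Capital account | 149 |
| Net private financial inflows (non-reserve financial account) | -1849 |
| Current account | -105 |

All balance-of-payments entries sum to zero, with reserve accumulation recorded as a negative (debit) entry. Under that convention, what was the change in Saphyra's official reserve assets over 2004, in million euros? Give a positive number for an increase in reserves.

-1805

Official reserve transactions balance = -((-105) + 149 + (-1849)) = 1805
An accumulation of reserves is recorded as a debit (negative entry), so the change in the stock of reserves is the negative of that balance.
Change in official reserves = -(1805) = -1805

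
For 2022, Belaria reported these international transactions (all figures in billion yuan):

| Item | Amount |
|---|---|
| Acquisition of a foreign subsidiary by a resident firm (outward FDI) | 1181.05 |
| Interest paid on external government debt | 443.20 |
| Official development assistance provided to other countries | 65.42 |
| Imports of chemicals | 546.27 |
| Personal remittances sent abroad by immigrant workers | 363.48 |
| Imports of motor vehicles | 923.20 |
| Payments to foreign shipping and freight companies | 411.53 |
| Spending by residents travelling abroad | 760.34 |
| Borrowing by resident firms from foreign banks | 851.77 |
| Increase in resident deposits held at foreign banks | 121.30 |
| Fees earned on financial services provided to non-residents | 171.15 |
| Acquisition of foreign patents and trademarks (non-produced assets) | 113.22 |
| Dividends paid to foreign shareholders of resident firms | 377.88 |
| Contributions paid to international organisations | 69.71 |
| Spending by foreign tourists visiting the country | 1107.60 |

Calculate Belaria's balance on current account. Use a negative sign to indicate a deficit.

-2682.28

Goods: -923.20 - 546.27 = -1469.47
Services: 171.15 - 411.53 - 760.34 + 1107.60 = 106.88
Primary income: -443.20 - 377.88 = -821.08
Secondary income: -65.42 - 363.48 - 69.71 = -498.61
Current account = (-1469.47) + 106.88 + (-821.08) + (-498.61) = -2682.28
(Excluded from the current account — financial account: acquisition of a foreign subsidiary by a resident firm (outward FDI) 1181.05, borrowing by resident firms from foreign banks 851.77, increase in resident deposits held at foreign banks 121.30; capital account: acquisition of foreign patents and trademarks (non-produced assets) 113.22.)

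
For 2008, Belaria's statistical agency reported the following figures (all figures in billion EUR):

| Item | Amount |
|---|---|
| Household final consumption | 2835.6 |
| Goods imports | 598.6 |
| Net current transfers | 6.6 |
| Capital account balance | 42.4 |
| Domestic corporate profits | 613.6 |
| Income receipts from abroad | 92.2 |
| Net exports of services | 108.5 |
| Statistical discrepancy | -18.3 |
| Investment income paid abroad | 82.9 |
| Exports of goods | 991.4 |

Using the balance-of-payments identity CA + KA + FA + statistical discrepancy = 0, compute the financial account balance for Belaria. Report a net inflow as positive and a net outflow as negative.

-541.3

Goods balance = 991.4 - 598.6 = 392.8
Services balance = 108.5
Trade balance (goods + services) = 392.8 + 108.5 = 501.3
Net primary income = 92.2 - 82.9 = 9.3
Net secondary income = 6.6
Current account = 501.3 + 9.3 + 6.6 = 517.2
Financial account = -(517.2 + 42.4 + (-18.3)) = -541.3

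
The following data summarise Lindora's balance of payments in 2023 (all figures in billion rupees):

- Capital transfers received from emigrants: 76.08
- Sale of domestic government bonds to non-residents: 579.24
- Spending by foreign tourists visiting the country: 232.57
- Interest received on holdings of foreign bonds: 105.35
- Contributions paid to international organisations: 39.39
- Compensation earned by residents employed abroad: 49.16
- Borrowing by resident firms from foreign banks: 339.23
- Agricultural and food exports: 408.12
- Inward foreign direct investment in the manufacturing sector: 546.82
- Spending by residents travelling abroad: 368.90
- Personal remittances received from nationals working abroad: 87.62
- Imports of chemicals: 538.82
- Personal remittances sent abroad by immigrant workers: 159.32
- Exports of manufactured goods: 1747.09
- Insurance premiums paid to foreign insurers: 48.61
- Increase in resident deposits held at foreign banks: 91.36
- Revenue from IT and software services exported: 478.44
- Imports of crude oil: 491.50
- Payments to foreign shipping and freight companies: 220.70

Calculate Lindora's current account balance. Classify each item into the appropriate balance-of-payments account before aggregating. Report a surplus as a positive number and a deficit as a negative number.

Goods: -491.50 + 1747.09 + 408.12 - 538.82 = 1124.89
Services: -48.61 + 232.57 + 478.44 - 220.70 - 368.90 = 72.80
Primary income: 105.35 + 49.16 = 154.51
Secondary income: -39.39 - 159.32 + 87.62 = -111.09
Current account = 1124.89 + 72.80 + 154.51 + (-111.09) = 1241.11
(Excluded from the current account — capital account: capital transfers received from emigrants 76.08; financial account: sale of domestic government bonds to non-residents 579.24, borrowing by resident firms from foreign banks 339.23, inward foreign direct investment in the manufacturing sector 546.82, increase in resident deposits held at foreign banks 91.36.)

1241.11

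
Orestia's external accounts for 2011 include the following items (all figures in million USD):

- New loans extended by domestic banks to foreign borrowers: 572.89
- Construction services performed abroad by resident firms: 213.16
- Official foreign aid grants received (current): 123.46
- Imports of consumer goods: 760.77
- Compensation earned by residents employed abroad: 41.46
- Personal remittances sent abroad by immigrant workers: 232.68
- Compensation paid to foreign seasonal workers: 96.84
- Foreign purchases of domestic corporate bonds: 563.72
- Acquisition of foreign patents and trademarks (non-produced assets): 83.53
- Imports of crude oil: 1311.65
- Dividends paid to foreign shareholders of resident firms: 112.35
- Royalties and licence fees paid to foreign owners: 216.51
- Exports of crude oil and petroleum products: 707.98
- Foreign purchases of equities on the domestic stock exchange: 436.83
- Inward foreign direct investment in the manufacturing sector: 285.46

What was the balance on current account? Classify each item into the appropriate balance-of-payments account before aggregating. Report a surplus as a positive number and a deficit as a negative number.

Goods: -760.77 + 707.98 - 1311.65 = -1364.44
Services: 213.16 - 216.51 = -3.35
Primary income: 41.46 - 96.84 - 112.35 = -167.73
Secondary income: -232.68 + 123.46 = -109.22
Current account = (-1364.44) + (-3.35) + (-167.73) + (-109.22) = -1644.74
(Excluded from the current account — financial account: new loans extended by domestic banks to foreign borrowers 572.89, foreign purchases of domestic corporate bonds 563.72, foreign purchases of equities on the domestic stock exchange 436.83, inward foreign direct investment in the manufacturing sector 285.46; capital account: acquisition of foreign patents and trademarks (non-produced assets) 83.53.)

-1644.74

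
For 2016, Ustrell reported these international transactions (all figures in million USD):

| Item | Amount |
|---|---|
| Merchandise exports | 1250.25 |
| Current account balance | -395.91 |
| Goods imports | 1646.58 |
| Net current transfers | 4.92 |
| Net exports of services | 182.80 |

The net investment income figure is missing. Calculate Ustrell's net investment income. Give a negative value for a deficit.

Current account = goods balance + services balance + net primary income + net secondary income
Sum of the known components = -208.61
Net investment income = CA - (known components) = -395.91 - (-208.61) = -187.30

-187.30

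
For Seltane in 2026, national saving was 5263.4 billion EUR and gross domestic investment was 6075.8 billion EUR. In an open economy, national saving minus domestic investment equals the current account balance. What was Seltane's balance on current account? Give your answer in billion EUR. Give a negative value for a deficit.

CA = S - I = 5263.4 - 6075.8 = -812.4

-812.4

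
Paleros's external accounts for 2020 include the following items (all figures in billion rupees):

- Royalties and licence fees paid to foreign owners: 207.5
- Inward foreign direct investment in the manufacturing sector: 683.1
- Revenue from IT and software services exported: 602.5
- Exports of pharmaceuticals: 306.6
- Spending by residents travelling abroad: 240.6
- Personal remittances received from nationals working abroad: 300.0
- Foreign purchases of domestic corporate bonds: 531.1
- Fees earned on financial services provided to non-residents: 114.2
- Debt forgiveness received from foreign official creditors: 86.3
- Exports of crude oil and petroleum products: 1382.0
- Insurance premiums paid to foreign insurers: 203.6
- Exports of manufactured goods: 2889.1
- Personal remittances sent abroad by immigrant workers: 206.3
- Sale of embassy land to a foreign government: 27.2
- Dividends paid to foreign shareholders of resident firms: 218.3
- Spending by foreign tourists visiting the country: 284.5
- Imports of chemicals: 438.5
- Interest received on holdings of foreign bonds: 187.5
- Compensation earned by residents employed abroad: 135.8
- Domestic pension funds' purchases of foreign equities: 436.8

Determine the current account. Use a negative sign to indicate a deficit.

Goods: 2889.1 - 438.5 + 306.6 + 1382.0 = 4139.2
Services: 114.2 + 284.5 - 240.6 - 203.6 - 207.5 + 602.5 = 349.5
Primary income: 187.5 - 218.3 + 135.8 = 105.0
Secondary income: 300.0 - 206.3 = 93.7
Current account = 4139.2 + 349.5 + 105.0 + 93.7 = 4687.4
(Excluded from the current account — financial account: inward foreign direct investment in the manufacturing sector 683.1, foreign purchases of domestic corporate bonds 531.1, domestic pension funds' purchases of foreign equities 436.8; capital account: debt forgiveness received from foreign official creditors 86.3, sale of embassy land to a foreign government 27.2.)

4687.4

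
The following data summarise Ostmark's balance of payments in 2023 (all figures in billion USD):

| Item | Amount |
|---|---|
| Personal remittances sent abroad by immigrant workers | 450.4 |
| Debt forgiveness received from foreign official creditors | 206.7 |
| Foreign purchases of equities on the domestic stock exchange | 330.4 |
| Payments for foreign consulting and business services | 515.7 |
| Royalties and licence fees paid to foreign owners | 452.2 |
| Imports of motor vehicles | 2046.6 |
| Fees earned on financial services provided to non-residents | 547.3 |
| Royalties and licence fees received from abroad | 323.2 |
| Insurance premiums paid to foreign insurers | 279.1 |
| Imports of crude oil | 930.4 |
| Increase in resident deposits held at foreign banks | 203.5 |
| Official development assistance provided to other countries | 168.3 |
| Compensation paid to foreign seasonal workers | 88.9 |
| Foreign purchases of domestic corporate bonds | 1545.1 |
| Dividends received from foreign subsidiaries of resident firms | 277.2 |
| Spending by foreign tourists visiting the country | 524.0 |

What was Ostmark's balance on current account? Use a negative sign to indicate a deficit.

Goods: -2046.6 - 930.4 = -2977.0
Services: -279.1 - 515.7 + 547.3 - 452.2 + 323.2 + 524.0 = 147.5
Primary income: 277.2 - 88.9 = 188.3
Secondary income: -168.3 - 450.4 = -618.7
Current account = (-2977.0) + 147.5 + 188.3 + (-618.7) = -3259.9
(Excluded from the current account — capital account: debt forgiveness received from foreign official creditors 206.7; financial account: foreign purchases of equities on the domestic stock exchange 330.4, increase in resident deposits held at foreign banks 203.5, foreign purchases of domestic corporate bonds 1545.1.)

-3259.9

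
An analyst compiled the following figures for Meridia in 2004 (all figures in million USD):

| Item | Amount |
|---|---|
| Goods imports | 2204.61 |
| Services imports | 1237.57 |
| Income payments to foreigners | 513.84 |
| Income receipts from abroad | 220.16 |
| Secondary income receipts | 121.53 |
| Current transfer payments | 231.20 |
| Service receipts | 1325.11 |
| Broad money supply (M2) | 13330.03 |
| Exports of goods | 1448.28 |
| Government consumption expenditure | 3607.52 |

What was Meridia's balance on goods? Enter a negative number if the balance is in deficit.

-756.33

Goods balance = 1448.28 - 2204.61 = -756.33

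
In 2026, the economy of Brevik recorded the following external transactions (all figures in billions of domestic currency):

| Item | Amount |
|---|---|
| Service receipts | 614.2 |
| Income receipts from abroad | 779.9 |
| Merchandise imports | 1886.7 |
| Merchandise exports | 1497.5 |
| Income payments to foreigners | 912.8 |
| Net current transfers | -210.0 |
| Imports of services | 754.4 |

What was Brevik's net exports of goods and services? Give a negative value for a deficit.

-529.4

Goods balance = 1497.5 - 1886.7 = -389.2
Services balance = 614.2 - 754.4 = -140.2
Trade balance (goods + services) = -389.2 + (-140.2) = -529.4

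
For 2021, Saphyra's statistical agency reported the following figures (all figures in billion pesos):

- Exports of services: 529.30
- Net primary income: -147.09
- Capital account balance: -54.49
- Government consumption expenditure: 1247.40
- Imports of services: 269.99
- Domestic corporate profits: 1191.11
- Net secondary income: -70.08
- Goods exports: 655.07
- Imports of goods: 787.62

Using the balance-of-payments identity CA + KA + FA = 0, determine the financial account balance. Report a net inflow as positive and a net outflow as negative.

Goods balance = 655.07 - 787.62 = -132.55
Services balance = 529.30 - 269.99 = 259.31
Trade balance (goods + services) = -132.55 + 259.31 = 126.76
Net primary income = -147.09
Net secondary income = -70.08
Current account = 126.76 + (-147.09) + (-70.08) = -90.41
Financial account = -(-90.41 + (-54.49)) = 144.90

144.90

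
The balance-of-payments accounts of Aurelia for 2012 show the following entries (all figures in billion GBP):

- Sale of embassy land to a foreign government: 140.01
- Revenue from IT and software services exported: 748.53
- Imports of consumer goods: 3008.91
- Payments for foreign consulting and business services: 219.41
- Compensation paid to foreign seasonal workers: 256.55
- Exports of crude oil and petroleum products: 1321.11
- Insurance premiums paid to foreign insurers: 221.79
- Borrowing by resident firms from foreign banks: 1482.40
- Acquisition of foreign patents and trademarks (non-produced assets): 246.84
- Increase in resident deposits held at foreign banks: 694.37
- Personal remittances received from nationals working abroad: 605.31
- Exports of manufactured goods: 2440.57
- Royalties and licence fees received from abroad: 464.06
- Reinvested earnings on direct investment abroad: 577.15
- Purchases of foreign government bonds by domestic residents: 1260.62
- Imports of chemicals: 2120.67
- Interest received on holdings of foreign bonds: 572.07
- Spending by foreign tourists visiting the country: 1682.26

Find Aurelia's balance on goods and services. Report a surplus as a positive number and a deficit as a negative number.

1085.75

Goods: -2120.67 + 2440.57 - 3008.91 + 1321.11 = -1367.90
Services: 464.06 - 219.41 - 221.79 + 1682.26 + 748.53 = 2453.65
Trade balance = -1367.90 + 2453.65 = 1085.75
(Excluded from the trade balance — capital account: sale of embassy land to a foreign government 140.01, acquisition of foreign patents and trademarks (non-produced assets) 246.84; primary income: compensation paid to foreign seasonal workers 256.55, reinvested earnings on direct investment abroad 577.15, interest received on holdings of foreign bonds 572.07; financial account: borrowing by resident firms from foreign banks 1482.40, increase in resident deposits held at foreign banks 694.37, purchases of foreign government bonds by domestic residents 1260.62; secondary income: personal remittances received from nationals working abroad 605.31.)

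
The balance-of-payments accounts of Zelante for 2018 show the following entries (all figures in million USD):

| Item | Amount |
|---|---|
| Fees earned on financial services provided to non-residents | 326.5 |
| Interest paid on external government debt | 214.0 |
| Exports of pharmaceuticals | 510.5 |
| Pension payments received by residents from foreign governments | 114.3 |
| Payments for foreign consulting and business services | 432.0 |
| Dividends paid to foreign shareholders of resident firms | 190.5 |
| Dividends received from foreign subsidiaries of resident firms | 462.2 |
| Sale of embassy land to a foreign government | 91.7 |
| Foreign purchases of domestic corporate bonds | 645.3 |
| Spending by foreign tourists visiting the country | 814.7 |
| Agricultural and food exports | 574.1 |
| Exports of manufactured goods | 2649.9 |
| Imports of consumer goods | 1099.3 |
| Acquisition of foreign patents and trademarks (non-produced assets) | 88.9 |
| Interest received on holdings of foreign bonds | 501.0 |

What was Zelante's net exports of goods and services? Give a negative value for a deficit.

Goods: 574.1 + 510.5 + 2649.9 - 1099.3 = 2635.2
Services: 814.7 + 326.5 - 432.0 = 709.2
Trade balance = 2635.2 + 709.2 = 3344.4
(Excluded from the trade balance — primary income: interest paid on external government debt 214.0, dividends paid to foreign shareholders of resident firms 190.5, dividends received from foreign subsidiaries of resident firms 462.2, interest received on holdings of foreign bonds 501.0; secondary income: pension payments received by residents from foreign governments 114.3; capital account: sale of embassy land to a foreign government 91.7, acquisition of foreign patents and trademarks (non-produced assets) 88.9; financial account: foreign purchases of domestic corporate bonds 645.3.)

3344.4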